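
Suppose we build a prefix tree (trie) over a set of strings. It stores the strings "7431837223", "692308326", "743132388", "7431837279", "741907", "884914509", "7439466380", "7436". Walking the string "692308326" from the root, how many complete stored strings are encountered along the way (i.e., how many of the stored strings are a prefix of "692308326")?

1

Walk "692308326" from the root; an end-of-word marker is hit whenever a stored word is a prefix of "692308326".
Prefixes of the query that are stored words: "692308326"
Count: 1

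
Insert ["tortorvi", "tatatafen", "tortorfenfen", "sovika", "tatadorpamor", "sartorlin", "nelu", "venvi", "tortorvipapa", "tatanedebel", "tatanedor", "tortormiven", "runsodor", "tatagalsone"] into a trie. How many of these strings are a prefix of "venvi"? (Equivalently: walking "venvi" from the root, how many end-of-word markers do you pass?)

Check each prefix of "venvi" against the stored set — each match is an end-marker on the path.
Prefixes of the query that are stored words: "venvi"
Count: 1

1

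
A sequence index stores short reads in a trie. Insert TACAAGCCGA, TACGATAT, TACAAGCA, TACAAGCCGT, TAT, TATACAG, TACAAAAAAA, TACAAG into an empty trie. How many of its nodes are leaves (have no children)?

6

A leaf is a node with no children — equivalently, the end of a word that is not a proper prefix of any other stored word.
Those words: "TACAAAAAAA", "TACAAGCA", "TACAAGCCGA", "TACAAGCCGT", "TACGATAT", "TATACAG"
Leaf count: 6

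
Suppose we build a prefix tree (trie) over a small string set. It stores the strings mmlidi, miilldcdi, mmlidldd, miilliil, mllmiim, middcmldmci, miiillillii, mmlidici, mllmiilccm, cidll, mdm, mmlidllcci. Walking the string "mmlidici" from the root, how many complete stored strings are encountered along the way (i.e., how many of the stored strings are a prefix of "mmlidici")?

2

Check each prefix of "mmlidici" against the stored set — each match is an end-marker on the path.
Prefixes of the query that are stored words: "mmlidi", "mmlidici"
Count: 2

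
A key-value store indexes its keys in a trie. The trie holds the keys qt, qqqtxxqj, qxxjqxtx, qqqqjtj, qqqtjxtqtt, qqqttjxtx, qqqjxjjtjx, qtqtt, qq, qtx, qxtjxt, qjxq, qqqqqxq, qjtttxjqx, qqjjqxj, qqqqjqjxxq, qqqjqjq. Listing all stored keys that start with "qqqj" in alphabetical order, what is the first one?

qqqjqjq

Words with prefix "qqqj", in lexicographic order: "qqqjqjq", "qqqjxjjtjx"
The 1st is qqqjqjq.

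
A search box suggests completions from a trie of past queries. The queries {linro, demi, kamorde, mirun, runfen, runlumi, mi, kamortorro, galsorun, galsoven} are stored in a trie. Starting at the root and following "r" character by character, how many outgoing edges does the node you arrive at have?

1

Walk "r" from the root, arriving at one node.
Characters that immediately follow "r" among the stored strings: {u}.
That node has 1 child edge.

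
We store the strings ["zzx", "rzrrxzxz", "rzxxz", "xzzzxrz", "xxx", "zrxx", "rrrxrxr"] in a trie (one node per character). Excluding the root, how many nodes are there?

Count nodes per top-level branch (shared prefixes stored once):
  'r'-branch (rrrxrxr, rzrrxzxz, rzxxz): 17 nodes
  'x'-branch (xxx, xzzzxrz): 9 nodes
  'z'-branch (zrxx, zzx): 6 nodes
Sum: 32

32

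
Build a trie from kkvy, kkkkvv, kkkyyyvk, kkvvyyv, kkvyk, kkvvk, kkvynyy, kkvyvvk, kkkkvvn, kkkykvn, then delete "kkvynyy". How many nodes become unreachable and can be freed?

3

A node on "kkvynyy"'s path can go only if nothing else ends at it or branches off below it.
The suffix "nyy" (3 nodes) is used only by "kkvynyy"; the node for "kkvy" still has the child "k", so pruning stops there.
Nodes removed: 3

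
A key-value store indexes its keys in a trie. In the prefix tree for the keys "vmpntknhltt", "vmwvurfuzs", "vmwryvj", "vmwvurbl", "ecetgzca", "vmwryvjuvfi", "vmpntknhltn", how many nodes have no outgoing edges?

A leaf is a node with no children — equivalently, the end of a word that is not a proper prefix of any other stored word.
Those words: "ecetgzca", "vmpntknhltn", "vmpntknhltt", "vmwryvjuvfi", "vmwvurbl", "vmwvurfuzs"
Leaf count: 6

6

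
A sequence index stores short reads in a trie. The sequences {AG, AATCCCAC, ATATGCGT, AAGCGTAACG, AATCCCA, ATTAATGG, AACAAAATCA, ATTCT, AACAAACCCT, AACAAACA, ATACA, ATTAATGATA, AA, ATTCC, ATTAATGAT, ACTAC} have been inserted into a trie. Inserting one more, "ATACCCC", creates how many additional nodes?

3

Walking "ATACCCC" from the root, the first 4 characters ("ATAC") follow existing edges; "C" is the first miss.
New nodes needed: |"ATACCCC"| − 4 = 7 − 4 = 3.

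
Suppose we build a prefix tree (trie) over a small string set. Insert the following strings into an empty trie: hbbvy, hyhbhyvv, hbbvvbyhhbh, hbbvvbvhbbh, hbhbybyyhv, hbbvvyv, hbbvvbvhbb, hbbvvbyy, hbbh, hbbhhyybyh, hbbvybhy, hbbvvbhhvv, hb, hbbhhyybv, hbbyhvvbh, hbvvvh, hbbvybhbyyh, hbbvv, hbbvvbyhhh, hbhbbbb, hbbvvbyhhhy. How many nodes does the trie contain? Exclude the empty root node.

69

Count nodes per top-level branch (shared prefixes stored once):
  'h'-branch (hb, hbbh, hbbhhyybv, hbbhhyybyh, hbbvv, hbbvvbhhvv, hbbvvbvhbb, hbbvvbvhbbh, hbbvvbyhhbh, hbbvvbyhhh, hbbvvbyhhhy, hbbvvbyy, hbbvvyv, hbbvy, hbbvybhbyyh, hbbvybhy, hbbyhvvbh, hbhbbbb, hbhbybyyhv, hbvvvh, hyhbhyvv): 69 nodes
Sum: 69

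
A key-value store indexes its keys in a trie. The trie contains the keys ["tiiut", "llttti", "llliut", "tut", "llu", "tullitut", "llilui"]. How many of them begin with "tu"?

2

Filter for entries beginning with "tu":
Matches: "tullitut", "tut"
Count: 2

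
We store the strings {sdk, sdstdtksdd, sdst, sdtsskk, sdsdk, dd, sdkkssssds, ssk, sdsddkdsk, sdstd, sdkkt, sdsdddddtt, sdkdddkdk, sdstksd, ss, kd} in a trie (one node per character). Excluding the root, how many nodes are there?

51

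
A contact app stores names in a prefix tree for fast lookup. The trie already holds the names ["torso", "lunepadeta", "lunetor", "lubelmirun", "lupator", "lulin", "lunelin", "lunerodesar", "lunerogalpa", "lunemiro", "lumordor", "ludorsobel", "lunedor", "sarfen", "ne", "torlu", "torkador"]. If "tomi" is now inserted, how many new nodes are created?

2

The longest prefix of "tomi" already in the trie is "to" (length 2).
Each of the 2 remaining characters creates one node.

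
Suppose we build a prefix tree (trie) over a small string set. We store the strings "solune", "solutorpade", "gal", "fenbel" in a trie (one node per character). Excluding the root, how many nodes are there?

Insert word by word; a character creates a node only if that edge doesn't already exist:
  "solune" → 6 new (s, o, l, u, n, e)
  "solutorpade" → prefix "solu" already present; 7 new (t, o, r, p, a, d, e)
  "gal" → 3 new (g, a, l)
  "fenbel" → 6 new (f, e, n, b, e, l)
Total nodes = 6 + 7 + 3 + 6 = 22

22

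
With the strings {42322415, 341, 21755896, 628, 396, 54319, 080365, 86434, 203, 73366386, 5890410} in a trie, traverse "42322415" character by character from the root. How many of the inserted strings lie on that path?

1

Traverse "42322415" character by character; count nodes along the way that are marked as word ends.
Prefixes of the query that are stored words: "42322415"
Count: 1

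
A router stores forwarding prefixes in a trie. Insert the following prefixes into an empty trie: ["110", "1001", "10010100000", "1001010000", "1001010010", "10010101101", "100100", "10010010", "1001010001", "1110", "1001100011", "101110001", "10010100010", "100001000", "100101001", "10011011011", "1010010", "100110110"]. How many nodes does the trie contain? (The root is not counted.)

For each word, the new-node count is its length minus the longest prefix already in the trie:
  "110" → 3 new (1, 1, 0)
  "1001" → prefix "1" already present; 3 new (0, 0, 1)
  "10010100000" → prefix "1001" already present; 7 new (0, 1, 0, 0, 0, 0, 0)
  "1001010000" → prefix "1001010000" already present; 0 new (none)
  "1001010010" → prefix "10010100" already present; 2 new (1, 0)
  "10010101101" → prefix "1001010" already present; 4 new (1, 1, 0, 1)
  "100100" → prefix "10010" already present; 1 new (0)
  "10010010" → prefix "100100" already present; 2 new (1, 0)
  "1001010001" → prefix "100101000" already present; 1 new (1)
  "1110" → prefix "11" already present; 2 new (1, 0)
  "1001100011" → prefix "1001" already present; 6 new (1, 0, 0, 0, 1, 1)
  "101110001" → prefix "10" already present; 7 new (1, 1, 1, 0, 0, 0, 1)
  "10010100010" → prefix "1001010001" already present; 1 new (0)
  "100001000" → prefix "100" already present; 6 new (0, 0, 1, 0, 0, 0)
  "100101001" → prefix "100101001" already present; 0 new (none)
  "10011011011" → prefix "100110" already present; 5 new (1, 1, 0, 1, 1)
  "1010010" → prefix "101" already present; 4 new (0, 0, 1, 0)
  "100110110" → prefix "100110110" already present; 0 new (none)
Total nodes = 3 + 3 + 7 + 0 + 2 + 4 + 1 + 2 + 1 + 2 + 6 + 7 + 1 + 6 + 0 + 5 + 4 + 0 = 54

54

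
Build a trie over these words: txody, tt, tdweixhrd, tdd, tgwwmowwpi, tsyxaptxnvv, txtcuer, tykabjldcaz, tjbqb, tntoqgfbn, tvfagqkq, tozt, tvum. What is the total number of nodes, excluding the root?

73

Trace insertions, counting only characters that open a new branch:
  "txody" → 5 new (t, x, o, d, y)
  "tt" → prefix "t" already present; 1 new (t)
  "tdweixhrd" → prefix "t" already present; 8 new (d, w, e, i, x, h, r, d)
  "tdd" → prefix "td" already present; 1 new (d)
  "tgwwmowwpi" → prefix "t" already present; 9 new (g, w, w, m, o, w, w, p, i)
  "tsyxaptxnvv" → prefix "t" already present; 10 new (s, y, x, a, p, t, x, n, v, v)
  "txtcuer" → prefix "tx" already present; 5 new (t, c, u, e, r)
  "tykabjldcaz" → prefix "t" already present; 10 new (y, k, a, b, j, l, d, c, a, z)
  "tjbqb" → prefix "t" already present; 4 new (j, b, q, b)
  "tntoqgfbn" → prefix "t" already present; 8 new (n, t, o, q, g, f, b, n)
  "tvfagqkq" → prefix "t" already present; 7 new (v, f, a, g, q, k, q)
  "tozt" → prefix "t" already present; 3 new (o, z, t)
  "tvum" → prefix "tv" already present; 2 new (u, m)
Total nodes = 5 + 1 + 8 + 1 + 9 + 10 + 5 + 10 + 4 + 8 + 7 + 3 + 2 = 73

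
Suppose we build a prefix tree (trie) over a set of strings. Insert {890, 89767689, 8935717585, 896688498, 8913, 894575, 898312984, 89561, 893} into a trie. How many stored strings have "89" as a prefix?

9

Walk to "89"; the words in its subtree are exactly those with that prefix.
Words under "89": 890, 8913, 893, 8935717585, 894575, 89561, 896688498, 89767689, 898312984
Count: 9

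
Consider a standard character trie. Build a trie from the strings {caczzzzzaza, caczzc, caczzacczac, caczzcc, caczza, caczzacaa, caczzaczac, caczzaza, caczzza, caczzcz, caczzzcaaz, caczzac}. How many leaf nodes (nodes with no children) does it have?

9

A leaf is a node with no children — equivalently, the end of a word that is not a proper prefix of any other stored word.
Those words: "caczzacaa", "caczzacczac", "caczzaczac", "caczzaza", "caczzcc", "caczzcz", "caczzza", "caczzzcaaz", "caczzzzzaza"
Leaf count: 9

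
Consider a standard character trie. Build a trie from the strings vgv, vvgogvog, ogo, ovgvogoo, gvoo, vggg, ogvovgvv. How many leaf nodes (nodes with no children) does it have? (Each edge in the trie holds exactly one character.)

Leaves are exactly the stored words that no other stored word extends.
Those words: "gvoo", "ogo", "ogvovgvv", "ovgvogoo", "vggg", "vgv", "vvgogvog"
Leaf count: 7

7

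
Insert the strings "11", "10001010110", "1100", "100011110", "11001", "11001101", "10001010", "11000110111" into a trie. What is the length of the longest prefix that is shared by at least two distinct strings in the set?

The deepest shared node is where two words last agree before diverging.
"10001010" and "10001010110" agree on "10001010" (8 characters) before diverging; nothing deeper is shared.
Longest shared-prefix length: 8

8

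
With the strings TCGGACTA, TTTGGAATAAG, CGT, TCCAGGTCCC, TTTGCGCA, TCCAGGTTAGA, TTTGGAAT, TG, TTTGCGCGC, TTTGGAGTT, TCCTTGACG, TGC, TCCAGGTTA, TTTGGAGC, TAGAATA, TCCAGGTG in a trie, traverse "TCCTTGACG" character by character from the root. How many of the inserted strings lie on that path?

Walk "TCCTTGACG" from the root; an end-of-word marker is hit whenever a stored word is a prefix of "TCCTTGACG".
Prefixes of the query that are stored words: "TCCTTGACG"
Count: 1

1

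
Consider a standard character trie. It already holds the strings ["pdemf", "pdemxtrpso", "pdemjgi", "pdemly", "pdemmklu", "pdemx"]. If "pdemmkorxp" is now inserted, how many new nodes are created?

The longest prefix of "pdemmkorxp" already in the trie is "pdemmk" (length 6).
New nodes needed: |"pdemmkorxp"| − 6 = 10 − 6 = 4.

4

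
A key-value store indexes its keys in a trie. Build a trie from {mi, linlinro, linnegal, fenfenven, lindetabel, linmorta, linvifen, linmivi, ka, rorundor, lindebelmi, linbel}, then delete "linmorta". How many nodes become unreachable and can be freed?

A node on "linmorta"'s path can go only if nothing else ends at it or branches off below it.
The suffix "orta" (4 nodes) is used only by "linmorta"; the node for "linm" still has the child "i", so pruning stops there.
Nodes removed: 4

4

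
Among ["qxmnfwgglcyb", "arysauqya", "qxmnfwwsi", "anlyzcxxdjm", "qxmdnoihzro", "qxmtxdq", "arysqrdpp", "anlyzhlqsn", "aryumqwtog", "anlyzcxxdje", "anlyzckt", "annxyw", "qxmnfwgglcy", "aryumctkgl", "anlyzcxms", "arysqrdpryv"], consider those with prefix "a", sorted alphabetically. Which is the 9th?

DFS of the "a" subtree visits, in order: "anlyzckt", "anlyzcxms", "anlyzcxxdje", "anlyzcxxdjm", "anlyzhlqsn", "annxyw", "arysauqya", "arysqrdpp", "arysqrdpryv", "aryumctkgl", "aryumqwtog"
The 9th is arysqrdpryv.

arysqrdpryv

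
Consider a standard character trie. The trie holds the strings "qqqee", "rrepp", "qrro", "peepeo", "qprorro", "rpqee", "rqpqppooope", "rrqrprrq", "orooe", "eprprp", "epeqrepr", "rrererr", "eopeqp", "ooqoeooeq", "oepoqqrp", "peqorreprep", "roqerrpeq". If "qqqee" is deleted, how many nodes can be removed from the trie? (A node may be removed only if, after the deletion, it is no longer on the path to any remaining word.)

After clearing the end-marker at "qqqee", prune upward until reaching a node still needed by another word.
The suffix "qqee" (4 nodes) is used only by "qqqee"; the node for "q" still has the child "r", so pruning stops there.
Nodes removed: 4

4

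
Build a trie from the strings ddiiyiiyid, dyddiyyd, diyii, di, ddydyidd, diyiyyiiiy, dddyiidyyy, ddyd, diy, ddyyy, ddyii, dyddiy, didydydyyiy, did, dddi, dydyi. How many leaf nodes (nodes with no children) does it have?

A leaf is a node with no children — equivalently, the end of a word that is not a proper prefix of any other stored word.
Those words: "dddi", "dddyiidyyy", "ddiiyiiyid", "ddydyidd", "ddyii", "ddyyy", "didydydyyiy", "diyii", "diyiyyiiiy", "dyddiyyd", "dydyi"
Leaf count: 11

11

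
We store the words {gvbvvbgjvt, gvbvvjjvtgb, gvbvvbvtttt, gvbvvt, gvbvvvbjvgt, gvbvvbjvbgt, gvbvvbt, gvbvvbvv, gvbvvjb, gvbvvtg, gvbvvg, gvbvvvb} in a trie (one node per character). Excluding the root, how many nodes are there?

Trace insertions, counting only characters that open a new branch:
  "gvbvvbgjvt" → 10 new (g, v, b, v, v, b, g, j, v, t)
  "gvbvvjjvtgb" → prefix "gvbvv" already present; 6 new (j, j, v, t, g, b)
  "gvbvvbvtttt" → prefix "gvbvvb" already present; 5 new (v, t, t, t, t)
  "gvbvvt" → prefix "gvbvv" already present; 1 new (t)
  "gvbvvvbjvgt" → prefix "gvbvv" already present; 6 new (v, b, j, v, g, t)
  "gvbvvbjvbgt" → prefix "gvbvvb" already present; 5 new (j, v, b, g, t)
  "gvbvvbt" → prefix "gvbvvb" already present; 1 new (t)
  "gvbvvbvv" → prefix "gvbvvbv" already present; 1 new (v)
  "gvbvvjb" → prefix "gvbvvj" already present; 1 new (b)
  "gvbvvtg" → prefix "gvbvvt" already present; 1 new (g)
  "gvbvvg" → prefix "gvbvv" already present; 1 new (g)
  "gvbvvvb" → prefix "gvbvvvb" already present; 0 new (none)
Total nodes = 10 + 6 + 5 + 1 + 6 + 5 + 1 + 1 + 1 + 1 + 1 + 0 = 38

38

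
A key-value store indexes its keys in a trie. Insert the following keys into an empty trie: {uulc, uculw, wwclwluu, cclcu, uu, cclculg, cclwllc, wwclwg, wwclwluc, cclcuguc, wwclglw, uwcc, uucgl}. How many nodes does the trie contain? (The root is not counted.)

Count nodes per top-level branch (shared prefixes stored once):
  'c'-branch (cclcu, cclcuguc, cclculg, cclwllc): 14 nodes
  'u'-branch (uculw, uu, uucgl, uulc, uwcc): 14 nodes
  'w'-branch (wwclglw, wwclwg, wwclwluc, wwclwluu): 13 nodes
Sum: 41

41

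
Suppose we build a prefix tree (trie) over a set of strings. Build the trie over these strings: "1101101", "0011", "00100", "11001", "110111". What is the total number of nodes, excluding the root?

16

For each word, the new-node count is its length minus the longest prefix already in the trie:
  "1101101" → 7 new (1, 1, 0, 1, 1, 0, 1)
  "0011" → 4 new (0, 0, 1, 1)
  "00100" → prefix "001" already present; 2 new (0, 0)
  "11001" → prefix "110" already present; 2 new (0, 1)
  "110111" → prefix "11011" already present; 1 new (1)
Total nodes = 7 + 4 + 2 + 2 + 1 = 16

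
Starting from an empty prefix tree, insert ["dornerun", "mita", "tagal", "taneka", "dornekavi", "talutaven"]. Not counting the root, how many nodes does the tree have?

Count nodes per top-level branch (shared prefixes stored once):
  'd'-branch (dornekavi, dornerun): 12 nodes
  'm'-branch (mita): 4 nodes
  't'-branch (tagal, talutaven, taneka): 16 nodes
Sum: 32

32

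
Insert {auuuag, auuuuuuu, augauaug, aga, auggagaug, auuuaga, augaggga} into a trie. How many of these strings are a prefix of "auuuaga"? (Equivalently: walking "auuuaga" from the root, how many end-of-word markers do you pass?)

Walk "auuuaga" from the root; an end-of-word marker is hit whenever a stored word is a prefix of "auuuaga".
Prefixes of the query that are stored words: "auuuag", "auuuaga"
Count: 2

2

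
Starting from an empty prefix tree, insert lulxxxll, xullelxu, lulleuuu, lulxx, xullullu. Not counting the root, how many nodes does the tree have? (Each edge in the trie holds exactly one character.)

25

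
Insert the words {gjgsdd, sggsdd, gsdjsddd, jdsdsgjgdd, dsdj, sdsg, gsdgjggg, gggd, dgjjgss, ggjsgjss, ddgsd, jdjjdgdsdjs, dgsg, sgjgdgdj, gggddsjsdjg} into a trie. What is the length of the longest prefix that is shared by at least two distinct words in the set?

Look for the deepest trie node that still has at least two words in its subtree.
"gggd" and "gggddsjsdjg" agree on "gggd" (4 characters) before diverging; nothing deeper is shared.
Longest shared-prefix length: 4

4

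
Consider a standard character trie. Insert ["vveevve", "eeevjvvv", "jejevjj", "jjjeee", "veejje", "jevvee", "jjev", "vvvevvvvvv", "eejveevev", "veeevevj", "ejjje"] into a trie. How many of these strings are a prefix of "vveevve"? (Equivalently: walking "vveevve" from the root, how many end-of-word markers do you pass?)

Check each prefix of "vveevve" against the stored set — each match is an end-marker on the path.
Prefixes of the query that are stored words: "vveevve"
Count: 1

1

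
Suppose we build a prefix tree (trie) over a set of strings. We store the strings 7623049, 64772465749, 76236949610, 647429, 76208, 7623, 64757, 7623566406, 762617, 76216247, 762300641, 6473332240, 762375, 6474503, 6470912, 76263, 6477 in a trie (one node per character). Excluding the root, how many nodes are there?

For each word, the new-node count is its length minus the longest prefix already in the trie:
  "7623049" → 7 new (7, 6, 2, 3, 0, 4, 9)
  "64772465749" → 11 new (6, 4, 7, 7, 2, 4, 6, 5, 7, 4, 9)
  "76236949610" → prefix "7623" already present; 7 new (6, 9, 4, 9, 6, 1, 0)
  "647429" → prefix "647" already present; 3 new (4, 2, 9)
  "76208" → prefix "762" already present; 2 new (0, 8)
  "7623" → prefix "7623" already present; 0 new (none)
  "64757" → prefix "647" already present; 2 new (5, 7)
  "7623566406" → prefix "7623" already present; 6 new (5, 6, 6, 4, 0, 6)
  "762617" → prefix "762" already present; 3 new (6, 1, 7)
  "76216247" → prefix "762" already present; 5 new (1, 6, 2, 4, 7)
  "762300641" → prefix "76230" already present; 4 new (0, 6, 4, 1)
  "6473332240" → prefix "647" already present; 7 new (3, 3, 3, 2, 2, 4, 0)
  "762375" → prefix "7623" already present; 2 new (7, 5)
  "6474503" → prefix "6474" already present; 3 new (5, 0, 3)
  "6470912" → prefix "647" already present; 4 new (0, 9, 1, 2)
  "76263" → prefix "7626" already present; 1 new (3)
  "6477" → prefix "6477" already present; 0 new (none)
Total nodes = 7 + 11 + 7 + 3 + 2 + 0 + 2 + 6 + 3 + 5 + 4 + 7 + 2 + 3 + 4 + 1 + 0 = 67

67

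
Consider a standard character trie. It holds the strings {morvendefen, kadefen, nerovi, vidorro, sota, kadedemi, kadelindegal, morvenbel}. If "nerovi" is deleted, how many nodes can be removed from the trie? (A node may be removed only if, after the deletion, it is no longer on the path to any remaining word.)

A node on "nerovi"'s path can go only if nothing else ends at it or branches off below it.
No other word shares any prefix with "nerovi", so all 6 of its nodes go.
Nodes removed: 6

6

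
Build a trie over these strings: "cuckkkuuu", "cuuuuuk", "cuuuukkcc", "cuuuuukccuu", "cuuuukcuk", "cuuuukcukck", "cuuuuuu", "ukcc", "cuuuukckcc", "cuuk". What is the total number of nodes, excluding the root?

Trie structure (* marks end of a word):
(root)
├─ c
│  └─ u
│     ├─ c
│     │  └─ k
│     │     └─ k
│     │        └─ k
│     │           └─ u
│     │              └─ u
│     │                 └─ u *
│     └─ u
│        ├─ k *
│        └─ u
│           └─ u
│              ├─ k
│              │  ├─ c
│              │  │  ├─ k
│              │  │  │  └─ c
│              │  │  │     └─ c *
│              │  │  └─ u
│              │  │     └─ k *
│              │  │        └─ c
│              │  │           └─ k *
│              │  └─ k
│              │     └─ c
│              │        └─ c *
│              └─ u
│                 ├─ k *
│                 │  └─ c
│                 │     └─ c
│                 │        └─ u
│                 │           └─ u *
│                 └─ u *
└─ u
   └─ k
      └─ c
         └─ c *
Counting every labelled node above: 36.

36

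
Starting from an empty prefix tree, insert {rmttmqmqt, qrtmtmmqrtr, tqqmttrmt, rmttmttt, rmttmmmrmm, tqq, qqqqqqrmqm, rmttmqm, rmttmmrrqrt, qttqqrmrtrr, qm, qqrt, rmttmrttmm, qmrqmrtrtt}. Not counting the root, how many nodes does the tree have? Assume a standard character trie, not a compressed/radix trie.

Trace insertions, counting only characters that open a new branch:
  "rmttmqmqt" → 9 new (r, m, t, t, m, q, m, q, t)
  "qrtmtmmqrtr" → 11 new (q, r, t, m, t, m, m, q, r, t, r)
  "tqqmttrmt" → 9 new (t, q, q, m, t, t, r, m, t)
  "rmttmttt" → prefix "rmttm" already present; 3 new (t, t, t)
  "rmttmmmrmm" → prefix "rmttm" already present; 5 new (m, m, r, m, m)
  "tqq" → prefix "tqq" already present; 0 new (none)
  "qqqqqqrmqm" → prefix "q" already present; 9 new (q, q, q, q, q, r, m, q, m)
  "rmttmqm" → prefix "rmttmqm" already present; 0 new (none)
  "rmttmmrrqrt" → prefix "rmttmm" already present; 5 new (r, r, q, r, t)
  "qttqqrmrtrr" → prefix "q" already present; 10 new (t, t, q, q, r, m, r, t, r, r)
  "qm" → prefix "q" already present; 1 new (m)
  "qqrt" → prefix "qq" already present; 2 new (r, t)
  "rmttmrttmm" → prefix "rmttm" already present; 5 new (r, t, t, m, m)
  "qmrqmrtrtt" → prefix "qm" already present; 8 new (r, q, m, r, t, r, t, t)
Total nodes = 9 + 11 + 9 + 3 + 5 + 0 + 9 + 0 + 5 + 10 + 1 + 2 + 5 + 8 = 77

77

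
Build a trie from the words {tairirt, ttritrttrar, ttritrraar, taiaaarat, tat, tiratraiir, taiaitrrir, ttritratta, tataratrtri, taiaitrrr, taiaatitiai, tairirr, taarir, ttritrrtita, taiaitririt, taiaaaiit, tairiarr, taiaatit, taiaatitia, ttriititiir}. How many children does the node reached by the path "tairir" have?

Walk "tairir" from the root, arriving at one node.
Distinct next characters after "tairir": r, t.
That node has 2 child edges.

2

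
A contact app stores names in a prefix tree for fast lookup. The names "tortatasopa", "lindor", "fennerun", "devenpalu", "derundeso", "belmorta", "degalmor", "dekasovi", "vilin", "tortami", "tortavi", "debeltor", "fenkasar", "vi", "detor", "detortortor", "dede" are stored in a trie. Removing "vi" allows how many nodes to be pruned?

After clearing the end-marker at "vi", prune upward until reaching a node still needed by another word.
Every node on "vi" is still needed (e.g. by "vilin"), so nothing is freed.
Nodes removed: 0

0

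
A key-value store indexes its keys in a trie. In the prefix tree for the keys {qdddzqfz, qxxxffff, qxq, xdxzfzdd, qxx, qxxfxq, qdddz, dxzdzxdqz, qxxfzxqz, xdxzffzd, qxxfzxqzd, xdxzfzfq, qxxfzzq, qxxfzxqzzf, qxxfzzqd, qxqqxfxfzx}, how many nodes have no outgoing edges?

Leaves are exactly the stored words that no other stored word extends.
Those words: "dxzdzxdqz", "qdddzqfz", "qxqqxfxfzx", "qxxfxq", "qxxfzxqzd", "qxxfzxqzzf", "qxxfzzqd", "qxxxffff", "xdxzffzd", "xdxzfzdd", "xdxzfzfq"
Leaf count: 11

11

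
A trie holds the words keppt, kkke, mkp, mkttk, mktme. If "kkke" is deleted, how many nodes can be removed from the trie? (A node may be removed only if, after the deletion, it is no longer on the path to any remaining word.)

After clearing the end-marker at "kkke", prune upward until reaching a node still needed by another word.
The suffix "kke" (3 nodes) is used only by "kkke"; the node for "k" still has the child "e", so pruning stops there.
Nodes removed: 3

3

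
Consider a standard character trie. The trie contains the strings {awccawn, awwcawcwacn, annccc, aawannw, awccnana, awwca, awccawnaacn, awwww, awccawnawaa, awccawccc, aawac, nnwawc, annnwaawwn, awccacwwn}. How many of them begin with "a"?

Traverse to the node for "a", then collect every word in that subtree.
Words under "a": aawac, aawannw, annccc, annnwaawwn, awccacwwn, awccawccc, awccawn, awccawnaacn, awccawnawaa, awccnana, awwca, awwcawcwacn, awwww
Count: 13

13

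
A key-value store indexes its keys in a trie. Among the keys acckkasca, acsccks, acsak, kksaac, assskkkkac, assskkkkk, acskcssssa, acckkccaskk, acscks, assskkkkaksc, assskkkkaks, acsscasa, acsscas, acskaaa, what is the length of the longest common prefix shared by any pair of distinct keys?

The deepest shared node is where two words last agree before diverging.
"assskkkkaks" and "assskkkkaksc" agree on "assskkkkaks" (11 characters) before diverging; nothing deeper is shared.
Longest shared-prefix length: 11

11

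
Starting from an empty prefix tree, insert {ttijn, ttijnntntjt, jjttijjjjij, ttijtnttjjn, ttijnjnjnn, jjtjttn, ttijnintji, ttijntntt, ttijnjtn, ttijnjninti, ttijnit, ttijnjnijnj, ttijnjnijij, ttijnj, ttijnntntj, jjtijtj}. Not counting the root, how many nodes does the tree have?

63

For each word, the new-node count is its length minus the longest prefix already in the trie:
  "ttijn" → 5 new (t, t, i, j, n)
  "ttijnntntjt" → prefix "ttijn" already present; 6 new (n, t, n, t, j, t)
  "jjttijjjjij" → 11 new (j, j, t, t, i, j, j, j, j, i, j)
  "ttijtnttjjn" → prefix "ttij" already present; 7 new (t, n, t, t, j, j, n)
  "ttijnjnjnn" → prefix "ttijn" already present; 5 new (j, n, j, n, n)
  "jjtjttn" → prefix "jjt" already present; 4 new (j, t, t, n)
  "ttijnintji" → prefix "ttijn" already present; 5 new (i, n, t, j, i)
  "ttijntntt" → prefix "ttijn" already present; 4 new (t, n, t, t)
  "ttijnjtn" → prefix "ttijnj" already present; 2 new (t, n)
  "ttijnjninti" → prefix "ttijnjn" already present; 4 new (i, n, t, i)
  "ttijnit" → prefix "ttijni" already present; 1 new (t)
  "ttijnjnijnj" → prefix "ttijnjni" already present; 3 new (j, n, j)
  "ttijnjnijij" → prefix "ttijnjnij" already present; 2 new (i, j)
  "ttijnj" → prefix "ttijnj" already present; 0 new (none)
  "ttijnntntj" → prefix "ttijnntntj" already present; 0 new (none)
  "jjtijtj" → prefix "jjt" already present; 4 new (i, j, t, j)
Total nodes = 5 + 6 + 11 + 7 + 5 + 4 + 5 + 4 + 2 + 4 + 1 + 3 + 2 + 0 + 0 + 4 = 63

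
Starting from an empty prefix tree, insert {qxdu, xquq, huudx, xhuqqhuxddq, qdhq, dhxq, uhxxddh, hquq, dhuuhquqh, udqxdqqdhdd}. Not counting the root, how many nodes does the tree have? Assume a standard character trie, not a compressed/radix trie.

Insert word by word; a character creates a node only if that edge doesn't already exist:
  "qxdu" → 4 new (q, x, d, u)
  "xquq" → 4 new (x, q, u, q)
  "huudx" → 5 new (h, u, u, d, x)
  "xhuqqhuxddq" → prefix "x" already present; 10 new (h, u, q, q, h, u, x, d, d, q)
  "qdhq" → prefix "q" already present; 3 new (d, h, q)
  "dhxq" → 4 new (d, h, x, q)
  "uhxxddh" → 7 new (u, h, x, x, d, d, h)
  "hquq" → prefix "h" already present; 3 new (q, u, q)
  "dhuuhquqh" → prefix "dh" already present; 7 new (u, u, h, q, u, q, h)
  "udqxdqqdhdd" → prefix "u" already present; 10 new (d, q, x, d, q, q, d, h, d, d)
Total nodes = 4 + 4 + 5 + 10 + 3 + 4 + 7 + 3 + 7 + 10 = 57

57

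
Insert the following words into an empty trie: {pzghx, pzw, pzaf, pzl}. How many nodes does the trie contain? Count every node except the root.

Trie structure (* marks end of a word):
(root)
└─ p
   └─ z
      ├─ a
      │  └─ f *
      ├─ g
      │  └─ h
      │     └─ x *
      ├─ l *
      └─ w *
Counting every labelled node above: 9.

9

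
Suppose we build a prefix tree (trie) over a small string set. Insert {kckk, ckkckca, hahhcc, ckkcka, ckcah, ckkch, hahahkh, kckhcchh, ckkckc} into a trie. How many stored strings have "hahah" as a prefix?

Traverse to the node for "hahah", then collect every word in that subtree.
Matches: "hahahkh"
Count: 1

1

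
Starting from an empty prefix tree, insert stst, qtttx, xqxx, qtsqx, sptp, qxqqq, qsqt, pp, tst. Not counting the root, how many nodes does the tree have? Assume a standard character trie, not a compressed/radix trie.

31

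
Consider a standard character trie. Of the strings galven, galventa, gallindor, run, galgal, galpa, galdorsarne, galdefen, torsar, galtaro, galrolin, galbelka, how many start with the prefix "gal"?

Filter for entries beginning with "gal":
Matches: "galbelka", "galdefen", "galdorsarne", "galgal", "gallindor", "galpa", "galrolin", "galtaro", "galven", "galventa"
Count: 10

10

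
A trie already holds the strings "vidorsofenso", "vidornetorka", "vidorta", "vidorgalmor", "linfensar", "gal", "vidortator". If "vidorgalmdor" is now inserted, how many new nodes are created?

3

Walking "vidorgalmdor" from the root, the first 9 characters ("vidorgalm") follow existing edges; "d" is the first miss.
So 12 − 9 = 3 new nodes.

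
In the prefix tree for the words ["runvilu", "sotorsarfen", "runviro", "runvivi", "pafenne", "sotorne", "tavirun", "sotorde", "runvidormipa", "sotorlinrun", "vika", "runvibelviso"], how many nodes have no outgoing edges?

Leaves are exactly the stored words that no other stored word extends.
Those words: "pafenne", "runvibelviso", "runvidormipa", "runvilu", "runviro", "runvivi", "sotorde", "sotorlinrun", "sotorne", "sotorsarfen", "tavirun", "vika"
Leaf count: 12

12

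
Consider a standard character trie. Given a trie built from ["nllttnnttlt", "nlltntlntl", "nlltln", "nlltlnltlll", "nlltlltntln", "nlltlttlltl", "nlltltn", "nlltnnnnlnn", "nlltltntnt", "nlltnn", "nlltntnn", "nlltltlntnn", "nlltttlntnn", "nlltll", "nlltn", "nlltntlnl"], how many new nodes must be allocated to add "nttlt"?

4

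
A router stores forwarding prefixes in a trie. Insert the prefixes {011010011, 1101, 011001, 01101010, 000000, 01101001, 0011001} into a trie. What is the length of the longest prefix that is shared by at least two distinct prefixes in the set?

8

Equivalently: take the maximum, over all pairs, of their longest common prefix length.
e.g. "01101001" and "011010011" share the prefix "01101001" of length 8; no pair shares a longer one.
Longest shared-prefix length: 8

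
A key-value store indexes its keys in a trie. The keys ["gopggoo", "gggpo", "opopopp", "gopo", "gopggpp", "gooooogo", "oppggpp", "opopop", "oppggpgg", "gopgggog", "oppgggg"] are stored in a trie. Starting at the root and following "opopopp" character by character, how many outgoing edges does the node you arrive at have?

Walk "opopopp" from the root, arriving at one node.
No stored string extends past "opopopp".
That node has 0 child edges.

0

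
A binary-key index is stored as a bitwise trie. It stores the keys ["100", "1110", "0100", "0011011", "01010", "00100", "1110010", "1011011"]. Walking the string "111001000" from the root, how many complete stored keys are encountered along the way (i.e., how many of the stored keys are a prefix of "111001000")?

Walk "111001000" from the root; an end-of-word marker is hit whenever a stored word is a prefix of "111001000".
Prefixes of the query that are stored words: "1110", "1110010"
Count: 2

2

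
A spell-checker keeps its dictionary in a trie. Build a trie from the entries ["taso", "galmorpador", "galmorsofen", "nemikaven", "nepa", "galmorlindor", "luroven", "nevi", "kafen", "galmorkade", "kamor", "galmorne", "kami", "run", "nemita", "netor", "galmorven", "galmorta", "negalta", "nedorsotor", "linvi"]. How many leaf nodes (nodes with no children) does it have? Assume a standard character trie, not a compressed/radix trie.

21

Leaves are exactly the stored words that no other stored word extends.
Those words: "galmorkade", "galmorlindor", "galmorne", "galmorpador", "galmorsofen", "galmorta", "galmorven", "kafen", "kami", "kamor", "linvi", "luroven", "nedorsotor", "negalta", "nemikaven", "nemita", "nepa", "netor", "nevi", "run", "taso"
Leaf count: 21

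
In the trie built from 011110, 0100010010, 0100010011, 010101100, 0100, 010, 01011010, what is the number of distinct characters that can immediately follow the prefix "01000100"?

1

Walk "01000100" from the root, arriving at one node.
Distinct next characters after "01000100": 1.
That node has 1 child edge.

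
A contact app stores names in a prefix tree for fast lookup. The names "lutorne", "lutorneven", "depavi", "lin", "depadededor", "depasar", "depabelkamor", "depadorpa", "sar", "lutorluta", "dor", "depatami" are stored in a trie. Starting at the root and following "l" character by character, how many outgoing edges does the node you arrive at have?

2

Walk "l" from the root, arriving at one node.
Characters that immediately follow "l" among the stored strings: {i, u}.
That node has 2 child edges.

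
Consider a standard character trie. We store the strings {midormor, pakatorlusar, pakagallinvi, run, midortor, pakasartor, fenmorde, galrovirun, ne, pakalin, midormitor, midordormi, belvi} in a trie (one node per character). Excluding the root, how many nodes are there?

77

For each word, the new-node count is its length minus the longest prefix already in the trie:
  "midormor" → 8 new (m, i, d, o, r, m, o, r)
  "pakatorlusar" → 12 new (p, a, k, a, t, o, r, l, u, s, a, r)
  "pakagallinvi" → prefix "paka" already present; 8 new (g, a, l, l, i, n, v, i)
  "run" → 3 new (r, u, n)
  "midortor" → prefix "midor" already present; 3 new (t, o, r)
  "pakasartor" → prefix "paka" already present; 6 new (s, a, r, t, o, r)
  "fenmorde" → 8 new (f, e, n, m, o, r, d, e)
  "galrovirun" → 10 new (g, a, l, r, o, v, i, r, u, n)
  "ne" → 2 new (n, e)
  "pakalin" → prefix "paka" already present; 3 new (l, i, n)
  "midormitor" → prefix "midorm" already present; 4 new (i, t, o, r)
  "midordormi" → prefix "midor" already present; 5 new (d, o, r, m, i)
  "belvi" → 5 new (b, e, l, v, i)
Total nodes = 8 + 12 + 8 + 3 + 3 + 6 + 8 + 10 + 2 + 3 + 4 + 5 + 5 = 77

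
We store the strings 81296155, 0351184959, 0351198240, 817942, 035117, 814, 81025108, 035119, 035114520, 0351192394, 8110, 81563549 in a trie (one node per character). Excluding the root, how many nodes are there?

51

Insert word by word; a character creates a node only if that edge doesn't already exist:
  "81296155" → 8 new (8, 1, 2, 9, 6, 1, 5, 5)
  "0351184959" → 10 new (0, 3, 5, 1, 1, 8, 4, 9, 5, 9)
  "0351198240" → prefix "03511" already present; 5 new (9, 8, 2, 4, 0)
  "817942" → prefix "81" already present; 4 new (7, 9, 4, 2)
  "035117" → prefix "03511" already present; 1 new (7)
  "814" → prefix "81" already present; 1 new (4)
  "81025108" → prefix "81" already present; 6 new (0, 2, 5, 1, 0, 8)
  "035119" → prefix "035119" already present; 0 new (none)
  "035114520" → prefix "03511" already present; 4 new (4, 5, 2, 0)
  "0351192394" → prefix "035119" already present; 4 new (2, 3, 9, 4)
  "8110" → prefix "81" already present; 2 new (1, 0)
  "81563549" → prefix "81" already present; 6 new (5, 6, 3, 5, 4, 9)
Total nodes = 8 + 10 + 5 + 4 + 1 + 1 + 6 + 0 + 4 + 4 + 2 + 6 = 51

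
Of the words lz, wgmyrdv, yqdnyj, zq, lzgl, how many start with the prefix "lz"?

2

Walk to "lz"; the words in its subtree are exactly those with that prefix.
Words under "lz": lz, lzgl
Count: 2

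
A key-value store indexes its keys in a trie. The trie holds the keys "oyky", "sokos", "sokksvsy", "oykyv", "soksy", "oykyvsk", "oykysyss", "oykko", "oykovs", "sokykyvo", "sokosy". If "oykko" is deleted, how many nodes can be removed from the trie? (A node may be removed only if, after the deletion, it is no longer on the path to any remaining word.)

2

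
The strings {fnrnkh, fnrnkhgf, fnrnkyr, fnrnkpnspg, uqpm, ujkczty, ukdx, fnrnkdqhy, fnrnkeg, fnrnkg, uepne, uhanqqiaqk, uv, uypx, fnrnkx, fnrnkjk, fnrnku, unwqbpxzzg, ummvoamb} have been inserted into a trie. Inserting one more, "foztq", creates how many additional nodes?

4

Walking "foztq" from the root, the first 1 characters ("f") follow existing edges; "o" is the first miss.
New nodes needed: |"foztq"| − 1 = 5 − 1 = 4.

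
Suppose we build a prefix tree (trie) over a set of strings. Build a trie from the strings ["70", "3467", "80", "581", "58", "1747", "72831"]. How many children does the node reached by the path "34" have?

Follow the path "34" to its node, then look at its outgoing edges.
Characters that immediately follow "34" among the stored strings: {6}.
That node has 1 child edge.

1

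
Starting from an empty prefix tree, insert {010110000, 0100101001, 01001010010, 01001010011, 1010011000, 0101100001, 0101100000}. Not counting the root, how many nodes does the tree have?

30

Count nodes per top-level branch (shared prefixes stored once):
  '0'-branch (0100101001, 01001010010, 01001010011, 010110000, 0101100000, 0101100001): 20 nodes
  '1'-branch (1010011000): 10 nodes
Sum: 30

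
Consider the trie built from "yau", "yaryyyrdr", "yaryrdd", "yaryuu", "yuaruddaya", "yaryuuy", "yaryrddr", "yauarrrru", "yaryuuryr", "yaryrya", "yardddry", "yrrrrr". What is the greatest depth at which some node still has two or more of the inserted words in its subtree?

7

The deepest shared node is where two words last agree before diverging.
"yaryrdd" and "yaryrddr" agree on "yaryrdd" (7 characters) before diverging; nothing deeper is shared.
Longest shared-prefix length: 7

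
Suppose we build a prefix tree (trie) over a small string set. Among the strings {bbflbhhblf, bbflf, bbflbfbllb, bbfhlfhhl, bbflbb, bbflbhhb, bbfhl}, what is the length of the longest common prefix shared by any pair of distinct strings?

8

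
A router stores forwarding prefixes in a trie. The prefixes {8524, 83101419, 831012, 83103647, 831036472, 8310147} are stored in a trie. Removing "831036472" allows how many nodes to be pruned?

A node on "831036472"'s path can go only if nothing else ends at it or branches off below it.
The suffix "2" (1 node) is used only by "831036472"; "83103647" is itself a stored word, so pruning stops there.
Nodes removed: 1

1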